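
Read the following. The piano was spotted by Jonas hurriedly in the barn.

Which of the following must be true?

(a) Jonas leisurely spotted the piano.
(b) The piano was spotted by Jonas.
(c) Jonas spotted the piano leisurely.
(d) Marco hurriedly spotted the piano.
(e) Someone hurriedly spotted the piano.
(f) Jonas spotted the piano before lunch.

(a) Not entailed — 'leisurely' adds a manner not in (and inconsistent with) the original.
(b) Entailed — the original entails any weakening of itself; this just drops 'hurriedly', 'in the barn'.
(c) Not entailed — 'leisurely' adds a manner not in (and inconsistent with) the original.
(d) Not entailed — the passage has Jonas spotting the piano, not Marco.
(e) Entailed — dropping 'in the barn' and generalizing the agent leaves a sub-description the original still satisfies.
(f) Not entailed — 'before lunch' adds information not in the original event.

(b), (e)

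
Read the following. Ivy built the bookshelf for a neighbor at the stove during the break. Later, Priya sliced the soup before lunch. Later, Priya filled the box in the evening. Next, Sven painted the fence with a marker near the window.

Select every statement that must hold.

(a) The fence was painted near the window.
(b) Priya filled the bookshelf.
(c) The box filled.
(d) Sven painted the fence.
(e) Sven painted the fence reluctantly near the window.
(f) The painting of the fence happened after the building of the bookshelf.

(a), (c), (d), (f)

(a) Entailed — this follows by dropping conjuncts from the painting event's description.
(b) Not entailed — Priya filled the box, not the bookshelf; the bookshelf belongs to the building event.
(c) Entailed — 'Priya filled the box' is causative; it entails the inchoative 'the box filled'.
(d) Entailed — the original entails any weakening of itself; this just drops 'near the window', 'with a marker'.
(e) Not entailed — 'reluctantly' adds information not in the original event.
(f) Entailed — the narrative places the building before the painting.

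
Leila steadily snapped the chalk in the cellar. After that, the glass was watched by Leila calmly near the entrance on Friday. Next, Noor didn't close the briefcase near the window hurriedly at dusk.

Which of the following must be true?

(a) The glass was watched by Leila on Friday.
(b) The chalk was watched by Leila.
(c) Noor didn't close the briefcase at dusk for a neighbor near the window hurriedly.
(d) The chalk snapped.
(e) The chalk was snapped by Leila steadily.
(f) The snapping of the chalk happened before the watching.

(a) Entailed — dropping 'near the entrance', 'calmly' leaves a sub-description the original still satisfies.
(b) Not entailed — Leila watched the glass, not the chalk; the chalk belongs to the snapping event.
(c) Entailed — under negation, adding a further restriction is entailed: if no such closing event occurred, none occurred for a neighbor either.
(d) Entailed — 'Leila snapped the chalk' is causative; it entails the inchoative 'the chalk snapped'.
(e) Entailed — this follows by dropping conjuncts from the snapping event's description.
(f) Entailed — the narrative places the snapping before the watching.

(a), (c), (d), (e), (f)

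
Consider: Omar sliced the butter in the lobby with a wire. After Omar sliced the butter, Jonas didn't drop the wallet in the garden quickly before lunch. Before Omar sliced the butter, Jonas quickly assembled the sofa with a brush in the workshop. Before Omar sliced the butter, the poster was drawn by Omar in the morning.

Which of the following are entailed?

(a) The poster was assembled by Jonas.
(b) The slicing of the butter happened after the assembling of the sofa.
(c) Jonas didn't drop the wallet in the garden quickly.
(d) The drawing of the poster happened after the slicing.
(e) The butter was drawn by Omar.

(b)

(a) Not entailed — Jonas assembled the sofa, not the poster; the poster belongs to the drawing event.
(b) Entailed — the narrative places the assembling before the slicing.
(c) Not entailed — dropping 'before lunch' under negation is not valid — the original leaves open that Jonas dropped the wallet some other way.
(d) Not entailed — the narrative places the drawing before the slicing, not after.
(e) Not entailed — Omar drew the poster, not the butter; the butter belongs to the slicing event.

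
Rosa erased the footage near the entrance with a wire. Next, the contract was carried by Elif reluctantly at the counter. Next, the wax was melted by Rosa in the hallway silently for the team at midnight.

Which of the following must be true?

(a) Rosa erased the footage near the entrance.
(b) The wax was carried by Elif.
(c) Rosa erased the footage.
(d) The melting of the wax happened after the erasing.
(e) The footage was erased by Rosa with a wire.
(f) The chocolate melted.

(a), (c), (d), (e)

(a) Entailed — this follows by dropping conjuncts from the erasing event's description.
(b) Not entailed — Elif carried the contract, not the wax; the wax belongs to the melting event.
(c) Entailed — every conjunct here is already in the original erasing event.
(d) Entailed — the narrative places the erasing before the melting.
(e) Entailed — this follows by dropping conjuncts from the erasing event's description.
(f) Not entailed — the wax is what melted, not the chocolate.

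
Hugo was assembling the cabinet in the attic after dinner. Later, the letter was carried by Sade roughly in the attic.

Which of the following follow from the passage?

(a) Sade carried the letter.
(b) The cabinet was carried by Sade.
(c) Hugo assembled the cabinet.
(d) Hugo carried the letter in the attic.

(a) Entailed — this follows by dropping conjuncts from the carrying event's description.
(b) Not entailed — Sade carried the letter, not the cabinet; the cabinet belongs to the assembling event.
(c) Not entailed — 'was assembling' is progressive on an accomplishment; it does not entail the completed 'assembled'.
(d) Not entailed — the passage has Sade carrying the letter, not Hugo.

(a)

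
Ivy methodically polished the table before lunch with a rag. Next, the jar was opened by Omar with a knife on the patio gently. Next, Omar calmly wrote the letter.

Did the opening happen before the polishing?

The narrative orders the polishing before the opening.

no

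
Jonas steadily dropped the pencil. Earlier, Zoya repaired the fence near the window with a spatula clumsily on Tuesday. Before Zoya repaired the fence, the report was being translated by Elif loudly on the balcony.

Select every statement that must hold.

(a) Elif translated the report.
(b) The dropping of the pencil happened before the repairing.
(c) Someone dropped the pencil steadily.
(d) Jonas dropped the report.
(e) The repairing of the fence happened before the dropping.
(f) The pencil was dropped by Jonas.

(c), (e), (f)

(a) Not entailed — 'was translating' is progressive on an accomplishment; it does not entail the completed 'translated'.
(b) Not entailed — the narrative places the repairing before the dropping, not after.
(c) Entailed — the original entails any weakening of itself; this just generalizes the agent.
(d) Not entailed — Jonas dropped the pencil, not the report; the report belongs to the translating event.
(e) Entailed — the narrative places the repairing before the dropping.
(f) Entailed — every conjunct here is already in the original dropping event.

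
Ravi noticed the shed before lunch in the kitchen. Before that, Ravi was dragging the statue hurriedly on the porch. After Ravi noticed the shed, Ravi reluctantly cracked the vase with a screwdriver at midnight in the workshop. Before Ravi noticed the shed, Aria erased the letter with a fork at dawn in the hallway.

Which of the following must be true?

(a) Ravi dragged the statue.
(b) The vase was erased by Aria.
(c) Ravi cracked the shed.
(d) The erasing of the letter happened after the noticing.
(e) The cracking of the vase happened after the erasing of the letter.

(a), (e)

(a) Entailed — 'drag' is an activity; 'was dragging' entails that some dragging happened, so 'dragged' holds.
(b) Not entailed — Aria erased the letter, not the vase; the vase belongs to the cracking event.
(c) Not entailed — Ravi cracked the vase, not the shed; the shed belongs to the noticing event.
(d) Not entailed — the narrative places the erasing before the noticing, not after.
(e) Entailed — the narrative places the erasing before the cracking.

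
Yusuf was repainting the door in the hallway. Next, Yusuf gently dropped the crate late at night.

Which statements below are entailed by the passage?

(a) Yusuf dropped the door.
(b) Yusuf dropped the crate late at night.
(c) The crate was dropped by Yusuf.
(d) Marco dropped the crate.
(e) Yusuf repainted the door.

(a) Not entailed — Yusuf dropped the crate, not the door; the door belongs to the repainting event.
(b) Entailed — the original entails any weakening of itself; this just drops 'gently'.
(c) Entailed — this follows by dropping conjuncts from the dropping event's description.
(d) Not entailed — the passage has Yusuf dropping the crate, not Marco.
(e) Not entailed — 'was repainting' is progressive on an accomplishment; it does not entail the completed 'repainted'.

(b), (c)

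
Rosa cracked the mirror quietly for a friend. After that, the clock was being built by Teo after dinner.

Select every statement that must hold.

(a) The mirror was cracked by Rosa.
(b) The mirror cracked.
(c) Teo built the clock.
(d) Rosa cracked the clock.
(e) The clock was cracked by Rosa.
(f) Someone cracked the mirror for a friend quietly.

(a) Entailed — every conjunct here is already in the original cracking event.
(b) Entailed — 'Rosa cracked the mirror' is causative; it entails the inchoative 'the mirror cracked'.
(c) Not entailed — 'was building' is progressive on an accomplishment; it does not entail the completed 'built'.
(d) Not entailed — Rosa cracked the mirror, not the clock; the clock belongs to the building event.
(e) Not entailed — Rosa cracked the mirror, not the clock; the clock belongs to the building event.
(f) Entailed — the original entails any weakening of itself; this just generalizes the agent.

(a), (b), (f)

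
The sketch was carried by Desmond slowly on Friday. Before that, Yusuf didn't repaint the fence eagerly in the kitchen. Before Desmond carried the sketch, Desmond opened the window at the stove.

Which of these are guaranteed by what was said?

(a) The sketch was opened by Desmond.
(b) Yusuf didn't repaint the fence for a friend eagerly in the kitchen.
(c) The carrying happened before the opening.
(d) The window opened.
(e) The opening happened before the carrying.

(a) Not entailed — Desmond opened the window, not the sketch; the sketch belongs to the carrying event.
(b) Entailed — under negation, adding a further restriction is entailed: if no such repainting event occurred, none occurred for a friend either.
(c) Not entailed — the narrative places the opening before the carrying, not after.
(d) Entailed — 'Desmond opened the window' is causative; it entails the inchoative 'the window opened'.
(e) Entailed — the narrative places the opening before the carrying.

(b), (d), (e)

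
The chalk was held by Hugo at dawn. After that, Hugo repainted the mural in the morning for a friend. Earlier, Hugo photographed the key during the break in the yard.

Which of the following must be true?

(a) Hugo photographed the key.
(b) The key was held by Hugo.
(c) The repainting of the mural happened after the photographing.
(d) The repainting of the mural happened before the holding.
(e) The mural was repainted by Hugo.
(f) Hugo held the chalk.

(a) Entailed — every conjunct here is already in the original photographing event.
(b) Not entailed — Hugo held the chalk, not the key; the key belongs to the photographing event.
(c) Entailed — the narrative places the photographing before the repainting.
(d) Not entailed — the narrative places the holding before the repainting, not after.
(e) Entailed — every conjunct here is already in the original repainting event.
(f) Entailed — dropping 'at dawn' leaves a sub-description the original still satisfies.

(a), (c), (e), (f)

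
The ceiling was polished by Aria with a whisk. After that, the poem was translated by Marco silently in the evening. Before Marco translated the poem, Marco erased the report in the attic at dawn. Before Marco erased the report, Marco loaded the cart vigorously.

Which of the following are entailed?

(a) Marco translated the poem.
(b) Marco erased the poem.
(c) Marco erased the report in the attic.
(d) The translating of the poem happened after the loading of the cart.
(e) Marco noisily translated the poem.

(a), (c), (d)

(a) Entailed — dropping 'silently', 'in the evening' leaves a sub-description the original still satisfies.
(b) Not entailed — Marco erased the report, not the poem; the poem belongs to the translating event.
(c) Entailed — this follows by dropping conjuncts from the erasing event's description.
(d) Entailed — the narrative places the loading before the translating.
(e) Not entailed — 'noisily' adds a manner not in (and inconsistent with) the original.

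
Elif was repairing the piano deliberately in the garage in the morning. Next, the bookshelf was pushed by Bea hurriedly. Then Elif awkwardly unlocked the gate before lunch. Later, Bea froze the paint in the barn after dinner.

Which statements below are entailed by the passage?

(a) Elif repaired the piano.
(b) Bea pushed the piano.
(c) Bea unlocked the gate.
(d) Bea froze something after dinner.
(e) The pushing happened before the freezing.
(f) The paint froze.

(a) Not entailed — 'was repairing' is progressive on an accomplishment; it does not entail the completed 'repaired'.
(b) Not entailed — Bea pushed the bookshelf, not the piano; the piano belongs to the repairing event.
(c) Not entailed — the passage has Elif unlocking the gate, not Bea.
(d) Entailed — this follows by dropping conjuncts from the freezing event's description.
(e) Entailed — the narrative places the pushing before the freezing.
(f) Entailed — 'Bea froze the paint' is causative; it entails the inchoative 'the paint froze'.

(d), (e), (f)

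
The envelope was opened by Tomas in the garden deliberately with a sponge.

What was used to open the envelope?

a sponge

'with a sponge' marks the instrument of the opening event.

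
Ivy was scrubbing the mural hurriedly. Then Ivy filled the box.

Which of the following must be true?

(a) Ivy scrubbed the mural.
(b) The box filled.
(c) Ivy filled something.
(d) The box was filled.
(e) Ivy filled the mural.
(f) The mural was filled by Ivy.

(a) Entailed — 'scrub' is an activity; 'was scrubbing' entails that some scrubbing happened, so 'scrubbed' holds.
(b) Entailed — 'Ivy filled the box' is causative; it entails the inchoative 'the box filled'.
(c) Entailed — the original entails any weakening of itself; this just generalizes the patient.
(d) Entailed — every conjunct here is already in the original filling event.
(e) Not entailed — Ivy filled the box, not the mural; the mural belongs to the scrubbing event.
(f) Not entailed — Ivy filled the box, not the mural; the mural belongs to the scrubbing event.

(a), (b), (c), (d)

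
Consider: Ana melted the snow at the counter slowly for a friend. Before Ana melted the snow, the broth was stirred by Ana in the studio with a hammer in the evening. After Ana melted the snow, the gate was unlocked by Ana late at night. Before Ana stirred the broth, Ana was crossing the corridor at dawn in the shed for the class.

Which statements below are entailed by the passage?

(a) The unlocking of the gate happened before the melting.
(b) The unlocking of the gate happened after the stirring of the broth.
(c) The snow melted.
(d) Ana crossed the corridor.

(b), (c)

(a) Not entailed — the narrative places the melting before the unlocking, not after.
(b) Entailed — the narrative places the stirring before the unlocking.
(c) Entailed — 'Ana melted the snow' is causative; it entails the inchoative 'the snow melted'.
(d) Not entailed — 'was crossing' is progressive on an accomplishment; it does not entail the completed 'crossed'.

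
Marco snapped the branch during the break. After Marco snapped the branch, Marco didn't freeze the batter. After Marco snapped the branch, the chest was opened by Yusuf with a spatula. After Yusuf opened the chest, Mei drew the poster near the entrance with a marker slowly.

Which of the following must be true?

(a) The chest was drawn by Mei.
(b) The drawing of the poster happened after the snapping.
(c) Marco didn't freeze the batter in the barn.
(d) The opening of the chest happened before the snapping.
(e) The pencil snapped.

(a) Not entailed — Mei drew the poster, not the chest; the chest belongs to the opening event.
(b) Entailed — the narrative places the snapping before the drawing.
(c) Entailed — under negation, adding a further restriction is entailed: if no such freezing event occurred, none occurred in the barn either.
(d) Not entailed — the narrative places the snapping before the opening, not after.
(e) Not entailed — the branch is what snapped, not the pencil.

(b), (c)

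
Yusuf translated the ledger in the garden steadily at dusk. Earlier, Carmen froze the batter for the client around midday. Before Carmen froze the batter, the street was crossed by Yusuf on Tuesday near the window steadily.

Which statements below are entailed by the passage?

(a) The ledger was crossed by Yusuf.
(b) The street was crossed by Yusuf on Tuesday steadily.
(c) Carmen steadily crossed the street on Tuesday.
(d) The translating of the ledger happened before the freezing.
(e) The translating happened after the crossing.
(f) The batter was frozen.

(b), (e), (f)

(a) Not entailed — Yusuf crossed the street, not the ledger; the ledger belongs to the translating event.
(b) Entailed — the original entails any weakening of itself; this just drops 'near the window'.
(c) Not entailed — the passage has Yusuf crossing the street, not Carmen.
(d) Not entailed — the narrative places the freezing before the translating, not after.
(e) Entailed — the narrative places the crossing before the translating.
(f) Entailed — the original entails any weakening of itself; this just drops 'around midday', 'for the client' and generalizes the agent.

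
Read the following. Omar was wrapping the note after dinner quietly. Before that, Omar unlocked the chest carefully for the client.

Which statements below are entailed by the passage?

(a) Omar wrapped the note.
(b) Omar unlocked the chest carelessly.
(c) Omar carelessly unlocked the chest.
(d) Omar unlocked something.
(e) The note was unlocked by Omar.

(a) Not entailed — 'was wrapping' is progressive on an accomplishment; it does not entail the completed 'wrapped'.
(b) Not entailed — 'carelessly' adds a manner not in (and inconsistent with) the original.
(c) Not entailed — 'carelessly' adds a manner not in (and inconsistent with) the original.
(d) Entailed — the original entails any weakening of itself; this just drops 'carefully', 'for the client' and generalizes the patient.
(e) Not entailed — Omar unlocked the chest, not the note; the note belongs to the wrapping event.

(d)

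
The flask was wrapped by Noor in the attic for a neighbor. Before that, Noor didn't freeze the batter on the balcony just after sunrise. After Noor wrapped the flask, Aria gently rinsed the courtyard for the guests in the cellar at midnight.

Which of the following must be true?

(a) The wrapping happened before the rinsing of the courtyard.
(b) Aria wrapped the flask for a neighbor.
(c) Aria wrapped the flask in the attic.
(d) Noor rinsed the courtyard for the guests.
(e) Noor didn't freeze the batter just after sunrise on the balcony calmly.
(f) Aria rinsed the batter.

(a), (e)

(a) Entailed — the narrative places the wrapping before the rinsing.
(b) Not entailed — the passage has Noor wrapping the flask, not Aria.
(c) Not entailed — the passage has Noor wrapping the flask, not Aria.
(d) Not entailed — the passage has Aria rinsing the courtyard, not Noor.
(e) Entailed — under negation, adding a further restriction is entailed: if no such freezing event occurred, none occurred calmly either.
(f) Not entailed — Aria rinsed the courtyard, not the batter; the batter belongs to the freezing event.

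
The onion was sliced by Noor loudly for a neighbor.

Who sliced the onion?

Noor

'Noor' marks the agent of the slicing event.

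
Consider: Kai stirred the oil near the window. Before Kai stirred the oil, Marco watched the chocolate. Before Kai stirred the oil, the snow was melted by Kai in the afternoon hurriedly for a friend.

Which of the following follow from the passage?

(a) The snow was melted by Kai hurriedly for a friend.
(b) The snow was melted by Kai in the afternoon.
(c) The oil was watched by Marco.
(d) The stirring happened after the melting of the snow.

(a), (b), (d)

(a) Entailed — this follows by dropping conjuncts from the melting event's description.
(b) Entailed — every conjunct here is already in the original melting event.
(c) Not entailed — Marco watched the chocolate, not the oil; the oil belongs to the stirring event.
(d) Entailed — the narrative places the melting before the stirring.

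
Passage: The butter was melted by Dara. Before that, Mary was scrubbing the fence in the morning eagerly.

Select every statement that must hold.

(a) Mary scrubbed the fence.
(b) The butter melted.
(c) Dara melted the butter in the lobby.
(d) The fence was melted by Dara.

(a), (b)

(a) Entailed — 'scrub' is an activity; 'was scrubbing' entails that some scrubbing happened, so 'scrubbed' holds.
(b) Entailed — 'Dara melted the butter' is causative; it entails the inchoative 'the butter melted'.
(c) Not entailed — 'in the lobby' adds information not in the original event.
(d) Not entailed — Dara melted the butter, not the fence; the fence belongs to the scrubbing event.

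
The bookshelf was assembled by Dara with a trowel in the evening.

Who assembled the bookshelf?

Dara

'Dara' marks the agent of the assembling event.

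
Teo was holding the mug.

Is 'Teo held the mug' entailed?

yes

'hold' is atelic; if Teo was holding the mug, then Teo held the mug (for some time).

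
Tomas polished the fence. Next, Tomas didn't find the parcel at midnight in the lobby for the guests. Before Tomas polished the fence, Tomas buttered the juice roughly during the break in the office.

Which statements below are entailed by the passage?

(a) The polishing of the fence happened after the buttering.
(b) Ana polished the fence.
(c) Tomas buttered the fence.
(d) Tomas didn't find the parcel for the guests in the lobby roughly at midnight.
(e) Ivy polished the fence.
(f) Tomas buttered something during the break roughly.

(a) Entailed — the narrative places the buttering before the polishing.
(b) Not entailed — the passage has Tomas polishing the fence, not Ana.
(c) Not entailed — Tomas buttered the juice, not the fence; the fence belongs to the polishing event.
(d) Entailed — under negation, adding a further restriction is entailed: if no such finding event occurred, none occurred roughly either.
(e) Not entailed — the passage has Tomas polishing the fence, not Ivy.
(f) Entailed — the original entails any weakening of itself; this just drops 'in the office' and generalizes the patient.

(a), (d), (f)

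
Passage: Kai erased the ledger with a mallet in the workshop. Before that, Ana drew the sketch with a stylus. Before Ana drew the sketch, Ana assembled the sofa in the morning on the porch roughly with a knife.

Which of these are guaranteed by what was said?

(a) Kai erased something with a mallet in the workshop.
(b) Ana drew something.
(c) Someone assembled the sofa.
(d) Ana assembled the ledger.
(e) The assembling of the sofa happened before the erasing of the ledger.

(a), (b), (c), (e)

(a) Entailed — the original entails any weakening of itself; this just generalizes the patient.
(b) Entailed — this follows by dropping conjuncts from the drawing event's description.
(c) Entailed — this follows by dropping conjuncts from the assembling event's description.
(d) Not entailed — Ana assembled the sofa, not the ledger; the ledger belongs to the erasing event.
(e) Entailed — the narrative places the assembling before the erasing.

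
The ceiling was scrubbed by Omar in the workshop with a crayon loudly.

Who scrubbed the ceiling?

Omar

'Omar' marks the agent of the scrubbing event.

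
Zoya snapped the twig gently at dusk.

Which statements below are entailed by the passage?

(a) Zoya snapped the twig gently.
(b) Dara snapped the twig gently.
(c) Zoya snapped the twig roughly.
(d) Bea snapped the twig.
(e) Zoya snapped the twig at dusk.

(a) Entailed — this follows by dropping conjuncts from the snapping event's description.
(b) Not entailed — the passage has Zoya snapping the twig, not Dara.
(c) Not entailed — 'roughly' adds a manner not in (and inconsistent with) the original.
(d) Not entailed — the passage has Zoya snapping the twig, not Bea.
(e) Entailed — dropping 'gently' leaves a sub-description the original still satisfies.

(a), (e)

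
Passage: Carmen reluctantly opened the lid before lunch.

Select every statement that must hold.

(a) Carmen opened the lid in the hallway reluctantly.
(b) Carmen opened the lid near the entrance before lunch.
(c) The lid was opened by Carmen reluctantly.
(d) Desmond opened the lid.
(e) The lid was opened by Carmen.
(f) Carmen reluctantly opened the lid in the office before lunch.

(c), (e)

(a) Not entailed — 'in the hallway' adds information not in the original event.
(b) Not entailed — 'near the entrance' adds information not in the original event.
(c) Entailed — this follows by dropping conjuncts from the opening event's description.
(d) Not entailed — the passage has Carmen opening the lid, not Desmond.
(e) Entailed — the original entails any weakening of itself; this just drops 'reluctantly', 'before lunch'.
(f) Not entailed — 'in the office' adds information not in the original event.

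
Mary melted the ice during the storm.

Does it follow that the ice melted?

'Mary melted the ice' is the causative; it entails the inchoative 'the ice melted'.

yes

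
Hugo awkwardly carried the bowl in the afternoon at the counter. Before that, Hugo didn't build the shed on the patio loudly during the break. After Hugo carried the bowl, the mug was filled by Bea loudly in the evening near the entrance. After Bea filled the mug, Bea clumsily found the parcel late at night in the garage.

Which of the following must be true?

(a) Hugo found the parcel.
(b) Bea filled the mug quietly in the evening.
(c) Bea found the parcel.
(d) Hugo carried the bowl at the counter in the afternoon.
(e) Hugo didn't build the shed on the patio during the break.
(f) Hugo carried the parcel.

(c), (d)

(a) Not entailed — the passage has Bea finding the parcel, not Hugo.
(b) Not entailed — 'quietly' adds a manner not in (and inconsistent with) the original.
(c) Entailed — dropping 'clumsily', 'in the garage', 'late at night' leaves a sub-description the original still satisfies.
(d) Entailed — this follows by dropping conjuncts from the carrying event's description.
(e) Not entailed — dropping 'loudly' under negation is not valid — the original leaves open that Hugo built the shed some other way.
(f) Not entailed — Hugo carried the bowl, not the parcel; the parcel belongs to the finding event.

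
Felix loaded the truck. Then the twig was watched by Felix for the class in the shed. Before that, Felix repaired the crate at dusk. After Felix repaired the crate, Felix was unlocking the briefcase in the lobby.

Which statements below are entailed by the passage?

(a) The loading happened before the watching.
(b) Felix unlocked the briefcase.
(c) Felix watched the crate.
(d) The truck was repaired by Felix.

(a) Entailed — the narrative places the loading before the watching.
(b) Not entailed — 'was unlocking' is progressive on an accomplishment; it does not entail the completed 'unlocked'.
(c) Not entailed — Felix watched the twig, not the crate; the crate belongs to the repairing event.
(d) Not entailed — Felix repaired the crate, not the truck; the truck belongs to the loading event.

(a)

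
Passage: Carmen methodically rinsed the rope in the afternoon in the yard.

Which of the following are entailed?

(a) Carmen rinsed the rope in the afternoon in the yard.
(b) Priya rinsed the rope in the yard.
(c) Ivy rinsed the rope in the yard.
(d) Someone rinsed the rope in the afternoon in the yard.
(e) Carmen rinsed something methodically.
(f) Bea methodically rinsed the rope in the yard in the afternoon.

(a) Entailed — the original entails any weakening of itself; this just drops 'methodically'.
(b) Not entailed — the passage has Carmen rinsing the rope, not Priya.
(c) Not entailed — the passage has Carmen rinsing the rope, not Ivy.
(d) Entailed — the original entails any weakening of itself; this just drops 'methodically' and generalizes the agent.
(e) Entailed — every conjunct here is already in the original rinsing event.
(f) Not entailed — the passage has Carmen rinsing the rope, not Bea.

(a), (d), (e)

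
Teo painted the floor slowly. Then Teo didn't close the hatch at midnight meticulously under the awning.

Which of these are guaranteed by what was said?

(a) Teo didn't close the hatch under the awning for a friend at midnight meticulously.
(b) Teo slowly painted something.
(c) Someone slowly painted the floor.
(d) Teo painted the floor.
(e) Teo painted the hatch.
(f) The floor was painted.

(a), (b), (c), (d), (f)

(a) Entailed — under negation, adding a further restriction is entailed: if no such closing event occurred, none occurred for a friend either.
(b) Entailed — generalizing the patient leaves a sub-description the original still satisfies.
(c) Entailed — generalizing the agent leaves a sub-description the original still satisfies.
(d) Entailed — every conjunct here is already in the original painting event.
(e) Not entailed — Teo painted the floor, not the hatch; the hatch belongs to the closing event.
(f) Entailed — every conjunct here is already in the original painting event.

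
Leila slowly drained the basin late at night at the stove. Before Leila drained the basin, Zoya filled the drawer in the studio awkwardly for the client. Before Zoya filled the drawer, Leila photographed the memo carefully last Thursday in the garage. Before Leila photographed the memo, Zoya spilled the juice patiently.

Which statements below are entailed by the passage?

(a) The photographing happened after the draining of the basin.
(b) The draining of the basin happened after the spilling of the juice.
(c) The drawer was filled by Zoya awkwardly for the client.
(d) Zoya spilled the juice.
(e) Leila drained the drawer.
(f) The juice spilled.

(a) Not entailed — the narrative places the photographing before the draining, not after.
(b) Entailed — the narrative places the spilling before the draining.
(c) Entailed — every conjunct here is already in the original filling event.
(d) Entailed — dropping 'patiently' leaves a sub-description the original still satisfies.
(e) Not entailed — Leila drained the basin, not the drawer; the drawer belongs to the filling event.
(f) Entailed — 'Zoya spilled the juice' is causative; it entails the inchoative 'the juice spilled'.

(b), (c), (d), (f)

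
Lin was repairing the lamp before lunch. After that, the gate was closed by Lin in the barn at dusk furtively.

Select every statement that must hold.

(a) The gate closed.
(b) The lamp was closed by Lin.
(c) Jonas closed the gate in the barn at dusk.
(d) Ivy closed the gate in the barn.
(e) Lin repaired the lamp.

(a) Entailed — 'Lin closed the gate' is causative; it entails the inchoative 'the gate closed'.
(b) Not entailed — Lin closed the gate, not the lamp; the lamp belongs to the repairing event.
(c) Not entailed — the passage has Lin closing the gate, not Jonas.
(d) Not entailed — the passage has Lin closing the gate, not Ivy.
(e) Not entailed — 'was repairing' is progressive on an accomplishment; it does not entail the completed 'repaired'.

(a)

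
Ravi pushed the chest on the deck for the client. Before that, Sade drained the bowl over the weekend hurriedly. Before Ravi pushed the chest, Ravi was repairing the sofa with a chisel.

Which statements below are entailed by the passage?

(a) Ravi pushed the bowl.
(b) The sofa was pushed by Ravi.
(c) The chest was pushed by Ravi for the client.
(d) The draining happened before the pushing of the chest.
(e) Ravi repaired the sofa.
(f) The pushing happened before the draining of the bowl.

(c), (d)

(a) Not entailed — Ravi pushed the chest, not the bowl; the bowl belongs to the draining event.
(b) Not entailed — Ravi pushed the chest, not the sofa; the sofa belongs to the repairing event.
(c) Entailed — the original entails any weakening of itself; this just drops 'on the deck'.
(d) Entailed — the narrative places the draining before the pushing.
(e) Not entailed — 'was repairing' is progressive on an accomplishment; it does not entail the completed 'repaired'.
(f) Not entailed — the narrative places the draining before the pushing, not after.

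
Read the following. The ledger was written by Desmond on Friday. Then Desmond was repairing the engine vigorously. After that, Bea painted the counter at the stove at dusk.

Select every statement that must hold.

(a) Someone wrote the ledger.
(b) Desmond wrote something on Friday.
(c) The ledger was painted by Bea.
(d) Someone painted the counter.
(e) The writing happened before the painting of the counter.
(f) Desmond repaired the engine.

(a) Entailed — dropping 'on Friday' and generalizing the agent leaves a sub-description the original still satisfies.
(b) Entailed — every conjunct here is already in the original writing event.
(c) Not entailed — Bea painted the counter, not the ledger; the ledger belongs to the writing event.
(d) Entailed — dropping 'at the stove', 'at dusk' and generalizing the agent leaves a sub-description the original still satisfies.
(e) Entailed — the narrative places the writing before the painting.
(f) Not entailed — 'was repairing' is progressive on an accomplishment; it does not entail the completed 'repaired'.

(a), (b), (d), (e)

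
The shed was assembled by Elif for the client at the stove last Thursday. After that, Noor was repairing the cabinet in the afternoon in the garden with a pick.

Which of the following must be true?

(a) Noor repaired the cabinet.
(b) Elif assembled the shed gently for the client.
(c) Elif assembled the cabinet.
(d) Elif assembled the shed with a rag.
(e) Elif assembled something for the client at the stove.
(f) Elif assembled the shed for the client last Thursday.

(a) Not entailed — 'was repairing' is progressive on an accomplishment; it does not entail the completed 'repaired'.
(b) Not entailed — 'gently' adds information not in the original event.
(c) Not entailed — Elif assembled the shed, not the cabinet; the cabinet belongs to the repairing event.
(d) Not entailed — 'with a rag' adds information not in the original event.
(e) Entailed — this follows by dropping conjuncts from the assembling event's description.
(f) Entailed — the original entails any weakening of itself; this just drops 'at the stove'.

(e), (f)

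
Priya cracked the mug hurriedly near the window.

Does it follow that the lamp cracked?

Nothing is said about any lamp; only the mug is affected.

no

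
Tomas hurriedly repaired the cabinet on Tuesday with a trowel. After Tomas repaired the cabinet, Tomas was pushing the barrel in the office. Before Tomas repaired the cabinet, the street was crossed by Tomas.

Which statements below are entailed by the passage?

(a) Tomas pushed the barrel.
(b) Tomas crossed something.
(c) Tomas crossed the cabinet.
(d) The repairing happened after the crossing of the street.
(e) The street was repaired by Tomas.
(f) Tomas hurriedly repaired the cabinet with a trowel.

(a) Entailed — 'push' is an activity; 'was pushing' entails that some pushing happened, so 'pushed' holds.
(b) Entailed — the original entails any weakening of itself; this just generalizes the patient.
(c) Not entailed — Tomas crossed the street, not the cabinet; the cabinet belongs to the repairing event.
(d) Entailed — the narrative places the crossing before the repairing.
(e) Not entailed — Tomas repaired the cabinet, not the street; the street belongs to the crossing event.
(f) Entailed — dropping 'on Tuesday' leaves a sub-description the original still satisfies.

(a), (b), (d), (f)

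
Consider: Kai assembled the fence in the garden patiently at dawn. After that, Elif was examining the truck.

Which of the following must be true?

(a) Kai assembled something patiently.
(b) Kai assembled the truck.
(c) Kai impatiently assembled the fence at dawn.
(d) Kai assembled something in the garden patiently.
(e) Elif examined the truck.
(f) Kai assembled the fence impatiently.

(a), (d), (e)

(a) Entailed — dropping 'in the garden', 'at dawn' and generalizing the patient leaves a sub-description the original still satisfies.
(b) Not entailed — Kai assembled the fence, not the truck; the truck belongs to the examining event.
(c) Not entailed — 'impatiently' adds a manner not in (and inconsistent with) the original.
(d) Entailed — this follows by dropping conjuncts from the assembling event's description.
(e) Entailed — 'examine' is an activity; 'was examining' entails that some examining happened, so 'examined' holds.
(f) Not entailed — 'impatiently' adds a manner not in (and inconsistent with) the original.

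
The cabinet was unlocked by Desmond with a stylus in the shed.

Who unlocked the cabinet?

Desmond

'Desmond' marks the agent of the unlocking event.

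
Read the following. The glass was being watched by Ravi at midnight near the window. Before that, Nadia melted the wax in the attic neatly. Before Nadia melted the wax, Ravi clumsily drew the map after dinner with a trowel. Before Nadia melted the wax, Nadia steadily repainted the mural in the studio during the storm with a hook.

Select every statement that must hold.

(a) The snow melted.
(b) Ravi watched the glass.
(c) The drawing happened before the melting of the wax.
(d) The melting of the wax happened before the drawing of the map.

(b), (c)

(a) Not entailed — the wax is what melted, not the snow.
(b) Entailed — 'watch' is an activity; 'was watching' entails that some watching happened, so 'watched' holds.
(c) Entailed — the narrative places the drawing before the melting.
(d) Not entailed — the narrative places the drawing before the melting, not after.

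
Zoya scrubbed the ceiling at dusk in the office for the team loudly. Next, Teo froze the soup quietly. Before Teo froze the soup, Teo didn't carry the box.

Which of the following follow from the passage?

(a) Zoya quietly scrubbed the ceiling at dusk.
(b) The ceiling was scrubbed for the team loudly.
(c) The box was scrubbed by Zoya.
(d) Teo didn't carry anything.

(a) Not entailed — 'quietly' adds a manner not in (and inconsistent with) the original.
(b) Entailed — dropping 'in the office', 'at dusk' and generalizing the agent leaves a sub-description the original still satisfies.
(c) Not entailed — Zoya scrubbed the ceiling, not the box; the box belongs to the carrying event.
(d) Not entailed — the original only denies this specific event; Teo may have carried something else.

(b)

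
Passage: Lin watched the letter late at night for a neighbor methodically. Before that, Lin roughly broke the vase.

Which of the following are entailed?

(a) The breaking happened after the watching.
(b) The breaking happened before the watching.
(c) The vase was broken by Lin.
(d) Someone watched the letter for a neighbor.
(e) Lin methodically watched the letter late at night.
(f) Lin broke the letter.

(a) Not entailed — the narrative places the breaking before the watching, not after.
(b) Entailed — the narrative places the breaking before the watching.
(c) Entailed — the original entails any weakening of itself; this just drops 'roughly'.
(d) Entailed — the original entails any weakening of itself; this just drops 'methodically', 'late at night' and generalizes the agent.
(e) Entailed — this follows by dropping conjuncts from the watching event's description.
(f) Not entailed — Lin broke the vase, not the letter; the letter belongs to the watching event.

(b), (c), (d), (e)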